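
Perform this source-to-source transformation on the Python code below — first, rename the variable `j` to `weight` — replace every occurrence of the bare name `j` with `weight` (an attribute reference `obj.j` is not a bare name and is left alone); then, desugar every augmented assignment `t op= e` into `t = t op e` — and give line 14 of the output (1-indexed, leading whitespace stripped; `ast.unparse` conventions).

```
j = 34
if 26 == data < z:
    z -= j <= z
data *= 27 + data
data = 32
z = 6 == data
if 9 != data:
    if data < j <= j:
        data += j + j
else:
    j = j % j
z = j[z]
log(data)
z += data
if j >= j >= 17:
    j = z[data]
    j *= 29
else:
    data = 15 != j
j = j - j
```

Transformed code:
weight = 34
if 26 == data < z:
    z = z - (weight <= z)
data = data * (27 + data)
data = 32
z = 6 == data
if 9 != data:
    if data < weight <= weight:
        data = data + (weight + weight)
else:
    weight = weight % weight
z = weight[z]
log(data)
z = z + data
if weight >= weight >= 17:
    weight = z[data]
    weight = weight * 29
else:
    data = 15 != weight
weight = weight - weight

z = z + data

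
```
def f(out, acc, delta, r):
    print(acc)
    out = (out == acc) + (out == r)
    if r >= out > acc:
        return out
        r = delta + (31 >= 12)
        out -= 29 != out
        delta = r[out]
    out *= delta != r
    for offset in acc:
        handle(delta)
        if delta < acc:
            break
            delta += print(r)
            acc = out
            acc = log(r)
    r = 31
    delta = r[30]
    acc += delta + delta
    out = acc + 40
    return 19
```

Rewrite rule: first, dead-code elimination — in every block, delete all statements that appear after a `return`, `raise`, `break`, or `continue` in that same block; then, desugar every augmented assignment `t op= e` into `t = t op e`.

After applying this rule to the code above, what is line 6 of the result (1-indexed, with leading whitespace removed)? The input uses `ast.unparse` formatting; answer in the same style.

Transformed code:
def f(out, acc, delta, r):
    print(acc)
    out = (out == acc) + (out == r)
    if r >= out > acc:
        return out
    out = out * (delta != r)
    for offset in acc:
        handle(delta)
        if delta < acc:
            break
    r = 31
    delta = r[30]
    acc = acc + (delta + delta)
    out = acc + 40
    return 19

out = out * (delta != r)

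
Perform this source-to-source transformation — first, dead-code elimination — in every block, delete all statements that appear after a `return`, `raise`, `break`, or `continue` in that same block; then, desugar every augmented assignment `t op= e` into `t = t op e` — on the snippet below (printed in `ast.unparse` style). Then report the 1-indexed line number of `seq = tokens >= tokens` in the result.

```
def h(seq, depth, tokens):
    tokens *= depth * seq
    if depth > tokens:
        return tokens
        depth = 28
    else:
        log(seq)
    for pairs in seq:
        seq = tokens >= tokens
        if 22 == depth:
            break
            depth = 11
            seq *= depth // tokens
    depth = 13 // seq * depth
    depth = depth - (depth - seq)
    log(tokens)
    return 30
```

8

Transformed code:
def h(seq, depth, tokens):
    tokens = tokens * (depth * seq)
    if depth > tokens:
        return tokens
    else:
        log(seq)
    for pairs in seq:
        seq = tokens >= tokens
        if 22 == depth:
            break
    depth = 13 // seq * depth
    depth = depth - (depth - seq)
    log(tokens)
    return 30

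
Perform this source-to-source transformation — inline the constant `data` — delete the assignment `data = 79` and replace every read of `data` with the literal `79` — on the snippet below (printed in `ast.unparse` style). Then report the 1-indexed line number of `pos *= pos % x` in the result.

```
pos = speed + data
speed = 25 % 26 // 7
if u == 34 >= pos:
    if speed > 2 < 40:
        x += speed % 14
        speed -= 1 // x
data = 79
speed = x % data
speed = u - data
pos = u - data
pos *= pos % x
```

Transformed code:
pos = speed + 79
speed = 25 % 26 // 7
if u == 34 >= pos:
    if speed > 2 < 40:
        x += speed % 14
        speed -= 1 // x
speed = x % 79
speed = u - 79
pos = u - 79
pos *= pos % x

10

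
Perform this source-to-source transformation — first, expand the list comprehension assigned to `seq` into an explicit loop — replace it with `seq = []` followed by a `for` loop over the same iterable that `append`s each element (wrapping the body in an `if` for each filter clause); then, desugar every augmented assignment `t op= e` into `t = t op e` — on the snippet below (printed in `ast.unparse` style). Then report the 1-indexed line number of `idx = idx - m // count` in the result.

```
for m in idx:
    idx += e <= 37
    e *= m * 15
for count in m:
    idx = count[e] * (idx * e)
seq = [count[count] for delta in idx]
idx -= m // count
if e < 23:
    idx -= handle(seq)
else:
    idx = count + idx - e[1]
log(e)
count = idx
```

Transformed code:
for m in idx:
    idx = idx + (e <= 37)
    e = e * (m * 15)
for count in m:
    idx = count[e] * (idx * e)
seq = []
for delta in idx:
    seq.append(count[count])
idx = idx - m // count
if e < 23:
    idx = idx - handle(seq)
else:
    idx = count + idx - e[1]
log(e)
count = idx

9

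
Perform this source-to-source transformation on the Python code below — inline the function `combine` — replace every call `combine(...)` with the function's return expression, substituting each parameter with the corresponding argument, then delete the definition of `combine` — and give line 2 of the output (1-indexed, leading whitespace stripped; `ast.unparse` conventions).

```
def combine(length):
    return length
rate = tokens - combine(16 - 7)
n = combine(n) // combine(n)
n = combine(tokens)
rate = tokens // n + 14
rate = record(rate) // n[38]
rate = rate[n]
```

n = n // n

Transformed code:
rate = tokens - (16 - 7)
n = n // n
n = tokens
rate = tokens // n + 14
rate = record(rate) // n[38]
rate = rate[n]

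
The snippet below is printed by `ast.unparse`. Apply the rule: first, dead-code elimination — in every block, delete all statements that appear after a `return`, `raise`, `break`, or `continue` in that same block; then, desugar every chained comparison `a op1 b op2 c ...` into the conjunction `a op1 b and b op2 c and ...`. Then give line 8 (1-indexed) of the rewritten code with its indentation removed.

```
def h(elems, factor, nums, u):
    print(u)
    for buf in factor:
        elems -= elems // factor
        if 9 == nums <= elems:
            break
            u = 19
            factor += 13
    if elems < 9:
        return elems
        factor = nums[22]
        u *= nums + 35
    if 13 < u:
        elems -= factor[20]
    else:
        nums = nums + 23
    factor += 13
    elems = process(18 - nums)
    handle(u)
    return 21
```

Transformed code:
def h(elems, factor, nums, u):
    print(u)
    for buf in factor:
        elems -= elems // factor
        if 9 == nums and nums <= elems:
            break
    if elems < 9:
        return elems
    if 13 < u:
        elems -= factor[20]
    else:
        nums = nums + 23
    factor += 13
    elems = process(18 - nums)
    handle(u)
    return 21

return elems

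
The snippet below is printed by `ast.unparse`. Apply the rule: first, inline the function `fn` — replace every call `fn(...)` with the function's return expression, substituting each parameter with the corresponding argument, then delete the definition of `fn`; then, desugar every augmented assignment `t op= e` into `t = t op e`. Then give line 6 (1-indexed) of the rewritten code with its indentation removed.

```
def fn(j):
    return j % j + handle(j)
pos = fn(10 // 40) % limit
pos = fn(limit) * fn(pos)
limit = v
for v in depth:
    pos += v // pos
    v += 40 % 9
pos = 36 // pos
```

v = v + 40 % 9

Transformed code:
pos = (10 // 40 % (10 // 40) + handle(10 // 40)) % limit
pos = (limit % limit + handle(limit)) * (pos % pos + handle(pos))
limit = v
for v in depth:
    pos = pos + v // pos
    v = v + 40 % 9
pos = 36 // pos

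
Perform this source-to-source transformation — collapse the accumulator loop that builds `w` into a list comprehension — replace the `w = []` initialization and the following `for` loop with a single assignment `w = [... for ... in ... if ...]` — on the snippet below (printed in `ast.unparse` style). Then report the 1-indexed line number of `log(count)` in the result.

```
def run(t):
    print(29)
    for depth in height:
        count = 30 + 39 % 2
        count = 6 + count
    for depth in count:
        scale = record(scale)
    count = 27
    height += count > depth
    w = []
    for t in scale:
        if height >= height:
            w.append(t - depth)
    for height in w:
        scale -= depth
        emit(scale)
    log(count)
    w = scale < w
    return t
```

14

Transformed code:
def run(t):
    print(29)
    for depth in height:
        count = 30 + 39 % 2
        count = 6 + count
    for depth in count:
        scale = record(scale)
    count = 27
    height += count > depth
    w = [t - depth for t in scale if height >= height]
    for height in w:
        scale -= depth
        emit(scale)
    log(count)
    w = scale < w
    return t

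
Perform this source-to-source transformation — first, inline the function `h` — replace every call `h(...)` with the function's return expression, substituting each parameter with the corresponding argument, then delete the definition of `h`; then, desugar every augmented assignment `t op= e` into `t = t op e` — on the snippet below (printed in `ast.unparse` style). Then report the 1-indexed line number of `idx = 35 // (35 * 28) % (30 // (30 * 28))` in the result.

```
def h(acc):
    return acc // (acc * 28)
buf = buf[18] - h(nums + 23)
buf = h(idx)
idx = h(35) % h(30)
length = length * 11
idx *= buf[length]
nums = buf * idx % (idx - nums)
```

Transformed code:
buf = buf[18] - (nums + 23) // ((nums + 23) * 28)
buf = idx // (idx * 28)
idx = 35 // (35 * 28) % (30 // (30 * 28))
length = length * 11
idx = idx * buf[length]
nums = buf * idx % (idx - nums)

3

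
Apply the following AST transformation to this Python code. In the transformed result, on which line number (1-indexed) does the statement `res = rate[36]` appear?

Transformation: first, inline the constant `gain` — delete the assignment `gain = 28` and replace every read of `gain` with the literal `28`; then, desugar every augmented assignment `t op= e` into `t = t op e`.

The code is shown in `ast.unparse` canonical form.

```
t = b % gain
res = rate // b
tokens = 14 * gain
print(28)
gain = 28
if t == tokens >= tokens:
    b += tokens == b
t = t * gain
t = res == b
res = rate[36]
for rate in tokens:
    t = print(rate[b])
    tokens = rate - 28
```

Transformed code:
t = b % 28
res = rate // b
tokens = 14 * 28
print(28)
if t == tokens >= tokens:
    b = b + (tokens == b)
t = t * 28
t = res == b
res = rate[36]
for rate in tokens:
    t = print(rate[b])
    tokens = rate - 28

9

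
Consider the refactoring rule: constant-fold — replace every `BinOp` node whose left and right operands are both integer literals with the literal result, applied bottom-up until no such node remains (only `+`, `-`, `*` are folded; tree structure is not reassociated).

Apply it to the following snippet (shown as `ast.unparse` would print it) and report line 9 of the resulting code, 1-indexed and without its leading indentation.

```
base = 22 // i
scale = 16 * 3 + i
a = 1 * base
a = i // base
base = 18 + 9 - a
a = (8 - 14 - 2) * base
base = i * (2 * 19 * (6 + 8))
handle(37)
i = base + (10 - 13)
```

i = base + -3

Transformed code:
base = 22 // i
scale = 48 + i
a = 1 * base
a = i // base
base = 27 - a
a = -8 * base
base = i * 532
handle(37)
i = base + -3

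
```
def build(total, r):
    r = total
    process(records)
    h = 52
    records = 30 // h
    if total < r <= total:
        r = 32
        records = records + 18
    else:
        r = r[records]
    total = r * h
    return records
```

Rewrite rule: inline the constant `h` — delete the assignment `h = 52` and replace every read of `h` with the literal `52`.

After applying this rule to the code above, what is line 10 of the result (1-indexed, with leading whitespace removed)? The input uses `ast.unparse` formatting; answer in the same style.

Transformed code:
def build(total, r):
    r = total
    process(records)
    records = 30 // 52
    if total < r <= total:
        r = 32
        records = records + 18
    else:
        r = r[records]
    total = r * 52
    return records

total = r * 52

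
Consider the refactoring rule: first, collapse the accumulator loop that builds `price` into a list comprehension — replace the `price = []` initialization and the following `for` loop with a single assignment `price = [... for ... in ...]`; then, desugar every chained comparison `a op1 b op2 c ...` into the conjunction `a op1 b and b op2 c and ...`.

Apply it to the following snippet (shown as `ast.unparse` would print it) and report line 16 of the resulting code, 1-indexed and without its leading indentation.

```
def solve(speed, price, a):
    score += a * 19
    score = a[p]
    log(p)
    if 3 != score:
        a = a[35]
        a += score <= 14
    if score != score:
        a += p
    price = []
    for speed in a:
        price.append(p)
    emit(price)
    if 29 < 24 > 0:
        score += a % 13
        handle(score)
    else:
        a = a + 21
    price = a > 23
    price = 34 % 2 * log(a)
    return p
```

a = a + 21

Transformed code:
def solve(speed, price, a):
    score += a * 19
    score = a[p]
    log(p)
    if 3 != score:
        a = a[35]
        a += score <= 14
    if score != score:
        a += p
    price = [p for speed in a]
    emit(price)
    if 29 < 24 and 24 > 0:
        score += a % 13
        handle(score)
    else:
        a = a + 21
    price = a > 23
    price = 34 % 2 * log(a)
    return p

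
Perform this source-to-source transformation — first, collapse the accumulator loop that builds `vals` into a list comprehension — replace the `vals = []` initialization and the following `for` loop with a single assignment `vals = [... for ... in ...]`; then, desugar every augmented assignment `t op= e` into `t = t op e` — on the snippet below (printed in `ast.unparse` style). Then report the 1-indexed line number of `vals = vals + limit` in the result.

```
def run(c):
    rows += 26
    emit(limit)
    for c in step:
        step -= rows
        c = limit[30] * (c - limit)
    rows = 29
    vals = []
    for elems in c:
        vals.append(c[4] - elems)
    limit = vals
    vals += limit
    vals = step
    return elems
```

Transformed code:
def run(c):
    rows = rows + 26
    emit(limit)
    for c in step:
        step = step - rows
        c = limit[30] * (c - limit)
    rows = 29
    vals = [c[4] - elems for elems in c]
    limit = vals
    vals = vals + limit
    vals = step
    return elems

10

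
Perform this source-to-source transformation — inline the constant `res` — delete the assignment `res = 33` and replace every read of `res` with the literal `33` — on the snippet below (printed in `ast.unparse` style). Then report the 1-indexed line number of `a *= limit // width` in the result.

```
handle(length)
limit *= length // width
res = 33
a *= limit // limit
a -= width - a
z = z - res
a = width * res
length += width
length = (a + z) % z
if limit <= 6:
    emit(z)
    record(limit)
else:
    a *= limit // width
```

Transformed code:
handle(length)
limit *= length // width
a *= limit // limit
a -= width - a
z = z - 33
a = width * 33
length += width
length = (a + z) % z
if limit <= 6:
    emit(z)
    record(limit)
else:
    a *= limit // width

13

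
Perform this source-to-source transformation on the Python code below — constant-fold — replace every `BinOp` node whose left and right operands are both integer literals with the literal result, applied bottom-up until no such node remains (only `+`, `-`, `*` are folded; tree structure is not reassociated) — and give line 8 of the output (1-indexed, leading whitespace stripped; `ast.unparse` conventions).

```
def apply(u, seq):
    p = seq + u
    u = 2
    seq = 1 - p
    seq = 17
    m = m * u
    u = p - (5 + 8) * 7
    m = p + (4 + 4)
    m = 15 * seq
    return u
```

m = p + 8

Transformed code:
def apply(u, seq):
    p = seq + u
    u = 2
    seq = 1 - p
    seq = 17
    m = m * u
    u = p - 91
    m = p + 8
    m = 15 * seq
    return u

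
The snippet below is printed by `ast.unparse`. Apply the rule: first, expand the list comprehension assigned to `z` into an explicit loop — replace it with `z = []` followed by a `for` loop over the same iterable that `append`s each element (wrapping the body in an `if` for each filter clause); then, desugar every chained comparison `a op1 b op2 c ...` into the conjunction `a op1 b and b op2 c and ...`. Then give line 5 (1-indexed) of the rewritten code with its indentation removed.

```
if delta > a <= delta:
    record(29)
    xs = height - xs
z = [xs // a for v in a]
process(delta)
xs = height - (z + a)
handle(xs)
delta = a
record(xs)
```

for v in a:

Transformed code:
if delta > a and a <= delta:
    record(29)
    xs = height - xs
z = []
for v in a:
    z.append(xs // a)
process(delta)
xs = height - (z + a)
handle(xs)
delta = a
record(xs)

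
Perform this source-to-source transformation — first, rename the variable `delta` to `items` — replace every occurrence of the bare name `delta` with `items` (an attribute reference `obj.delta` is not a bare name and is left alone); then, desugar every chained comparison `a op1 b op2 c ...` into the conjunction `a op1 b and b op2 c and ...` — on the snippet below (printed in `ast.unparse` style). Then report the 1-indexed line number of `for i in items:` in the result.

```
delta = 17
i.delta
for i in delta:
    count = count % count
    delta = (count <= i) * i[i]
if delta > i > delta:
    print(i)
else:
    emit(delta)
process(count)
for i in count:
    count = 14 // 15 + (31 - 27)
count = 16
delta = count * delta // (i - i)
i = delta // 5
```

Transformed code:
items = 17
i.delta
for i in items:
    count = count % count
    items = (count <= i) * i[i]
if items > i and i > items:
    print(i)
else:
    emit(items)
process(count)
for i in count:
    count = 14 // 15 + (31 - 27)
count = 16
items = count * items // (i - i)
i = items // 5

3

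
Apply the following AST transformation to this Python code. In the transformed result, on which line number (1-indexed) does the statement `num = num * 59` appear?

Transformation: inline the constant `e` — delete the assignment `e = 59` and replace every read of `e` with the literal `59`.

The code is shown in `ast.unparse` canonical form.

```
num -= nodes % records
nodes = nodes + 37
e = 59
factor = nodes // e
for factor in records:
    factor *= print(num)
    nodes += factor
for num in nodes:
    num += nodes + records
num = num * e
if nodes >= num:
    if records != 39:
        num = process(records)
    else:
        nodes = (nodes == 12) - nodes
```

Transformed code:
num -= nodes % records
nodes = nodes + 37
factor = nodes // 59
for factor in records:
    factor *= print(num)
    nodes += factor
for num in nodes:
    num += nodes + records
num = num * 59
if nodes >= num:
    if records != 39:
        num = process(records)
    else:
        nodes = (nodes == 12) - nodes

9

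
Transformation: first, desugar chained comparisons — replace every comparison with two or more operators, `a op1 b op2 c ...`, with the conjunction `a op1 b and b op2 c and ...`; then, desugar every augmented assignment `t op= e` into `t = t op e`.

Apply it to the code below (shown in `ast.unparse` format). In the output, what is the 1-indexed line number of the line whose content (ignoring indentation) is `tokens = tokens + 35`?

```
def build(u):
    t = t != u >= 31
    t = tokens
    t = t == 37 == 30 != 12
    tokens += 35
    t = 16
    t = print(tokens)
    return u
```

5

Transformed code:
def build(u):
    t = t != u and u >= 31
    t = tokens
    t = t == 37 and 37 == 30 and (30 != 12)
    tokens = tokens + 35
    t = 16
    t = print(tokens)
    return u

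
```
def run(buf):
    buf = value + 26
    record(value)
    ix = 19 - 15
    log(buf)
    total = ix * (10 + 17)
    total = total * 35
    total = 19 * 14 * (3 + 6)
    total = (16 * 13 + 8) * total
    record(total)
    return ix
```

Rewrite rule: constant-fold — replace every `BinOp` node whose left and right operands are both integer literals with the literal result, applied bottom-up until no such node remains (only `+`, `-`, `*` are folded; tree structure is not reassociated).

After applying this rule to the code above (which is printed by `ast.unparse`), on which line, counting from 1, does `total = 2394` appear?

8

Transformed code:
def run(buf):
    buf = value + 26
    record(value)
    ix = 4
    log(buf)
    total = ix * 27
    total = total * 35
    total = 2394
    total = 216 * total
    record(total)
    return ix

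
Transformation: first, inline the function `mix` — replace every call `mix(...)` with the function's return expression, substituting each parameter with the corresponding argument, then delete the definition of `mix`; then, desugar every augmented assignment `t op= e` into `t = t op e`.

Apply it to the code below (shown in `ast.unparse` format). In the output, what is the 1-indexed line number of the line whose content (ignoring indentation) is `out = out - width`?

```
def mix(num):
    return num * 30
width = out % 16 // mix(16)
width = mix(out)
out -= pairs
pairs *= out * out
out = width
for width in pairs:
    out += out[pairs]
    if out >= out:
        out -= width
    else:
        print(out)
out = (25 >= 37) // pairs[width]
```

9

Transformed code:
width = out % 16 // (16 * 30)
width = out * 30
out = out - pairs
pairs = pairs * (out * out)
out = width
for width in pairs:
    out = out + out[pairs]
    if out >= out:
        out = out - width
    else:
        print(out)
out = (25 >= 37) // pairs[width]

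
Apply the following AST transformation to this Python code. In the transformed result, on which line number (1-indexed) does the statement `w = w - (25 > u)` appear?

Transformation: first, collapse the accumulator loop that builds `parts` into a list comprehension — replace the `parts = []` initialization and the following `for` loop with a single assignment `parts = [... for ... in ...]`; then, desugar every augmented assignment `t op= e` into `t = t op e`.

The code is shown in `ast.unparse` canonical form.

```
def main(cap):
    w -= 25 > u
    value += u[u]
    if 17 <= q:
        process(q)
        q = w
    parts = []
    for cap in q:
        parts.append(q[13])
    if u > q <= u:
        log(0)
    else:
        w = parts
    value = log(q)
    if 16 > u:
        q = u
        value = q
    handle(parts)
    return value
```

2

Transformed code:
def main(cap):
    w = w - (25 > u)
    value = value + u[u]
    if 17 <= q:
        process(q)
        q = w
    parts = [q[13] for cap in q]
    if u > q <= u:
        log(0)
    else:
        w = parts
    value = log(q)
    if 16 > u:
        q = u
        value = q
    handle(parts)
    return value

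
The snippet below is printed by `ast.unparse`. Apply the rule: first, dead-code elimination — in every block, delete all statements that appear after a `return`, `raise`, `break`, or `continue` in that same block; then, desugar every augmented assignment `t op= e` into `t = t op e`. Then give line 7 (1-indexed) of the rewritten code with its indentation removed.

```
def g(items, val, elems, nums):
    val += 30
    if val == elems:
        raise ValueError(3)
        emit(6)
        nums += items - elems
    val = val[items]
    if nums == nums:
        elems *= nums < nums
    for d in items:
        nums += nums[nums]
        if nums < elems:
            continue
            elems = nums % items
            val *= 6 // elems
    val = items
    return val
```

elems = elems * (nums < nums)

Transformed code:
def g(items, val, elems, nums):
    val = val + 30
    if val == elems:
        raise ValueError(3)
    val = val[items]
    if nums == nums:
        elems = elems * (nums < nums)
    for d in items:
        nums = nums + nums[nums]
        if nums < elems:
            continue
    val = items
    return val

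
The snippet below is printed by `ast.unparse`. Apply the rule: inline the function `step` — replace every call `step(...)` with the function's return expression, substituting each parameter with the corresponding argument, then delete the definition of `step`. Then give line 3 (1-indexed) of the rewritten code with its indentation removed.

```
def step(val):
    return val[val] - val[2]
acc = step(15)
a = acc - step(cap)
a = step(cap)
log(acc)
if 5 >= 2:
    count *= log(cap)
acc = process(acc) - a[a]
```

a = cap[cap] - cap[2]

Transformed code:
acc = 15[15] - 15[2]
a = acc - (cap[cap] - cap[2])
a = cap[cap] - cap[2]
log(acc)
if 5 >= 2:
    count *= log(cap)
acc = process(acc) - a[a]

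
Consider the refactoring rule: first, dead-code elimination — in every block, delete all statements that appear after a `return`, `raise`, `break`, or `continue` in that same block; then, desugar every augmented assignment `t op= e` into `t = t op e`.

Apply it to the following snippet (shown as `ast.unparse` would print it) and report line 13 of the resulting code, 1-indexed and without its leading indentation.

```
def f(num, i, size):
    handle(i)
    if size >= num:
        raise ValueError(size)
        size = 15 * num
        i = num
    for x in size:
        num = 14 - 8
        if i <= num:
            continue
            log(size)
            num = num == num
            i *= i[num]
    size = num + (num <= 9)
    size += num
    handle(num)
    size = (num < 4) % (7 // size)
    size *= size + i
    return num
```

Transformed code:
def f(num, i, size):
    handle(i)
    if size >= num:
        raise ValueError(size)
    for x in size:
        num = 14 - 8
        if i <= num:
            continue
    size = num + (num <= 9)
    size = size + num
    handle(num)
    size = (num < 4) % (7 // size)
    size = size * (size + i)
    return num

size = size * (size + i)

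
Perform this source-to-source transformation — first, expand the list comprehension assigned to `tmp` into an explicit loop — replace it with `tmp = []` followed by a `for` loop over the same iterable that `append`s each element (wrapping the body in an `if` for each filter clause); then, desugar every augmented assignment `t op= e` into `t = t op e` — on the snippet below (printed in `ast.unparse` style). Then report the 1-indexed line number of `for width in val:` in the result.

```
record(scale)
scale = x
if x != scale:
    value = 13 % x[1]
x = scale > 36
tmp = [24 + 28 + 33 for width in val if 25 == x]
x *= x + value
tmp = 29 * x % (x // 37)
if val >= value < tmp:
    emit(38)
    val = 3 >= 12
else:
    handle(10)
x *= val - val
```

Transformed code:
record(scale)
scale = x
if x != scale:
    value = 13 % x[1]
x = scale > 36
tmp = []
for width in val:
    if 25 == x:
        tmp.append(24 + 28 + 33)
x = x * (x + value)
tmp = 29 * x % (x // 37)
if val >= value < tmp:
    emit(38)
    val = 3 >= 12
else:
    handle(10)
x = x * (val - val)

7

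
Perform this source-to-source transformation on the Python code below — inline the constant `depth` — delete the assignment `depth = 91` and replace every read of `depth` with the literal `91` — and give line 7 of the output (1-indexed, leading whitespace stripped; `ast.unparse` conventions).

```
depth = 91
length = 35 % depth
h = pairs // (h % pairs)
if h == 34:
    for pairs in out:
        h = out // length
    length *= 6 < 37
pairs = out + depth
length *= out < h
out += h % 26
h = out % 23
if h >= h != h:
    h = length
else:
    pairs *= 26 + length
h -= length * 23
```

Transformed code:
length = 35 % 91
h = pairs // (h % pairs)
if h == 34:
    for pairs in out:
        h = out // length
    length *= 6 < 37
pairs = out + 91
length *= out < h
out += h % 26
h = out % 23
if h >= h != h:
    h = length
else:
    pairs *= 26 + length
h -= length * 23

pairs = out + 91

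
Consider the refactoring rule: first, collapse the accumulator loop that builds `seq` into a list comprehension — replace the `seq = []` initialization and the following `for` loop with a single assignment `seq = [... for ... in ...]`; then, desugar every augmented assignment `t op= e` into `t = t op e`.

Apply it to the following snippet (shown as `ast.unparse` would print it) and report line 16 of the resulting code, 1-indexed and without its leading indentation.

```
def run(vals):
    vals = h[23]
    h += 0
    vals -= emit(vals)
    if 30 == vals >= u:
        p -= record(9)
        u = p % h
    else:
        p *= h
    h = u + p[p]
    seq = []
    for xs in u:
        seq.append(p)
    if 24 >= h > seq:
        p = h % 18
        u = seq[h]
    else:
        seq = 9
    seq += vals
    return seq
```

seq = 9

Transformed code:
def run(vals):
    vals = h[23]
    h = h + 0
    vals = vals - emit(vals)
    if 30 == vals >= u:
        p = p - record(9)
        u = p % h
    else:
        p = p * h
    h = u + p[p]
    seq = [p for xs in u]
    if 24 >= h > seq:
        p = h % 18
        u = seq[h]
    else:
        seq = 9
    seq = seq + vals
    return seq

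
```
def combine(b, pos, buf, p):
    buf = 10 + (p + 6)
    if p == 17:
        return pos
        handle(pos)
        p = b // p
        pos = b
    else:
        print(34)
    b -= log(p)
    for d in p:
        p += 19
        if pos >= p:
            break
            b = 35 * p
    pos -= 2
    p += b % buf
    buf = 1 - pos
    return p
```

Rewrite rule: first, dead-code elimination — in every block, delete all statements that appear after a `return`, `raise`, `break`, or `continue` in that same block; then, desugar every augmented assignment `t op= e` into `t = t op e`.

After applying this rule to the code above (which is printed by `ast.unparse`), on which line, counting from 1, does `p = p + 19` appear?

Transformed code:
def combine(b, pos, buf, p):
    buf = 10 + (p + 6)
    if p == 17:
        return pos
    else:
        print(34)
    b = b - log(p)
    for d in p:
        p = p + 19
        if pos >= p:
            break
    pos = pos - 2
    p = p + b % buf
    buf = 1 - pos
    return p

9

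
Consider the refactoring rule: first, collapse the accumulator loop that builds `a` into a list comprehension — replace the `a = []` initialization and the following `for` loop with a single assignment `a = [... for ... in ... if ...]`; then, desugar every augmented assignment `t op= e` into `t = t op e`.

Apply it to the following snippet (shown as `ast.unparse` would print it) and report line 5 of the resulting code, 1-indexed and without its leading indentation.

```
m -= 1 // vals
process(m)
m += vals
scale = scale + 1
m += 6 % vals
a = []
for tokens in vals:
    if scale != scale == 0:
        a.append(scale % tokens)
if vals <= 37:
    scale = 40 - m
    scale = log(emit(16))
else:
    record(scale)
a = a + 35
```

m = m + 6 % vals

Transformed code:
m = m - 1 // vals
process(m)
m = m + vals
scale = scale + 1
m = m + 6 % vals
a = [scale % tokens for tokens in vals if scale != scale == 0]
if vals <= 37:
    scale = 40 - m
    scale = log(emit(16))
else:
    record(scale)
a = a + 35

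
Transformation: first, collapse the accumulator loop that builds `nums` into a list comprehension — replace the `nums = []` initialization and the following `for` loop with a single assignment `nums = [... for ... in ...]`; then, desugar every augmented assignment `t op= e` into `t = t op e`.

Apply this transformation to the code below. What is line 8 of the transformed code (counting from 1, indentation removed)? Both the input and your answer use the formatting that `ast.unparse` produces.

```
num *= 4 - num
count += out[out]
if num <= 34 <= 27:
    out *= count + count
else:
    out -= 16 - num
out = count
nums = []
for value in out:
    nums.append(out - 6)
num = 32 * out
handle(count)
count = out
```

Transformed code:
num = num * (4 - num)
count = count + out[out]
if num <= 34 <= 27:
    out = out * (count + count)
else:
    out = out - (16 - num)
out = count
nums = [out - 6 for value in out]
num = 32 * out
handle(count)
count = out

nums = [out - 6 for value in out]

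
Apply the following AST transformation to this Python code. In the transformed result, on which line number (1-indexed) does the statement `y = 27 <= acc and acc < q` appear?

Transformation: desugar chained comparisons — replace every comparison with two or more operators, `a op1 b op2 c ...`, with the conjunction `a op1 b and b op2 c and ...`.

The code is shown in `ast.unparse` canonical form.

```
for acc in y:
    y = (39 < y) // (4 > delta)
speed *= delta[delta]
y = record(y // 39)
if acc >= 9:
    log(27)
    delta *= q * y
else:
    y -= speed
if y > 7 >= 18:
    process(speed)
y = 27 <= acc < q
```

12

Transformed code:
for acc in y:
    y = (39 < y) // (4 > delta)
speed *= delta[delta]
y = record(y // 39)
if acc >= 9:
    log(27)
    delta *= q * y
else:
    y -= speed
if y > 7 and 7 >= 18:
    process(speed)
y = 27 <= acc and acc < q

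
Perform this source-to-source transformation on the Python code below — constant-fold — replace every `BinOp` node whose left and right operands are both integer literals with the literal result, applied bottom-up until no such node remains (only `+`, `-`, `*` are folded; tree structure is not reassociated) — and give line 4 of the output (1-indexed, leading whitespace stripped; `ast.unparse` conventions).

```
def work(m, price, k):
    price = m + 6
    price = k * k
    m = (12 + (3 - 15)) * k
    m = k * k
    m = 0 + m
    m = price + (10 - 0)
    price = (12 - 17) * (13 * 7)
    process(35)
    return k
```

Transformed code:
def work(m, price, k):
    price = m + 6
    price = k * k
    m = 0 * k
    m = k * k
    m = 0 + m
    m = price + 10
    price = -455
    process(35)
    return k

m = 0 * k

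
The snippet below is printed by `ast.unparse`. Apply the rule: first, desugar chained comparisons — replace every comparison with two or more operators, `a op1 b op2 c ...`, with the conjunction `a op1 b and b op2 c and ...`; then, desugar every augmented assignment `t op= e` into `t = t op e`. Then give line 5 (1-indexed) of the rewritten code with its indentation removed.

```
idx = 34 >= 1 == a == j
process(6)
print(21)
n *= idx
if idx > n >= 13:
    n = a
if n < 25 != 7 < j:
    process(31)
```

if idx > n and n >= 13:

Transformed code:
idx = 34 >= 1 and 1 == a and (a == j)
process(6)
print(21)
n = n * idx
if idx > n and n >= 13:
    n = a
if n < 25 and 25 != 7 and (7 < j):
    process(31)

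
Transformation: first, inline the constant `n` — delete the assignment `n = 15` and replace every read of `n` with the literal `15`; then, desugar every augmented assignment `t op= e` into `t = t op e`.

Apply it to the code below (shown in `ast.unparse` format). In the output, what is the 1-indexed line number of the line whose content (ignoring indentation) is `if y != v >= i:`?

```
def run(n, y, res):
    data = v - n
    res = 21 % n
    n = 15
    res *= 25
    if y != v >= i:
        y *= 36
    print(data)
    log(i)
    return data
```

Transformed code:
def run(n, y, res):
    data = v - 15
    res = 21 % 15
    res = res * 25
    if y != v >= i:
        y = y * 36
    print(data)
    log(i)
    return data

5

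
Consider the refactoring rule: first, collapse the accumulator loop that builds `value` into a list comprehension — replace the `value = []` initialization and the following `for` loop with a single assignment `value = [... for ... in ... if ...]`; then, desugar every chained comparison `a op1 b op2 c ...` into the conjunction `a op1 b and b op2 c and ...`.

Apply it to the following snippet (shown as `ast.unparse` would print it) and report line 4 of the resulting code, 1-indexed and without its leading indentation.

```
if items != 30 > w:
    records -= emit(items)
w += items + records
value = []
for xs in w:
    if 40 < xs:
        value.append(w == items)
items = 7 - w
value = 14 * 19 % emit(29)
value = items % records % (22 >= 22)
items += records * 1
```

Transformed code:
if items != 30 and 30 > w:
    records -= emit(items)
w += items + records
value = [w == items for xs in w if 40 < xs]
items = 7 - w
value = 14 * 19 % emit(29)
value = items % records % (22 >= 22)
items += records * 1

value = [w == items for xs in w if 40 < xs]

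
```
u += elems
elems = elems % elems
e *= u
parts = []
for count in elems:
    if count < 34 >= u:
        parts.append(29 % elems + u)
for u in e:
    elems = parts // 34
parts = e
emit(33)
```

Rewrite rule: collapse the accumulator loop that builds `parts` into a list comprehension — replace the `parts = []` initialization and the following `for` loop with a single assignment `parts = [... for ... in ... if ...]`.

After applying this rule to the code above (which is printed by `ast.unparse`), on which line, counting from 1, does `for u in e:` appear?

Transformed code:
u += elems
elems = elems % elems
e *= u
parts = [29 % elems + u for count in elems if count < 34 >= u]
for u in e:
    elems = parts // 34
parts = e
emit(33)

5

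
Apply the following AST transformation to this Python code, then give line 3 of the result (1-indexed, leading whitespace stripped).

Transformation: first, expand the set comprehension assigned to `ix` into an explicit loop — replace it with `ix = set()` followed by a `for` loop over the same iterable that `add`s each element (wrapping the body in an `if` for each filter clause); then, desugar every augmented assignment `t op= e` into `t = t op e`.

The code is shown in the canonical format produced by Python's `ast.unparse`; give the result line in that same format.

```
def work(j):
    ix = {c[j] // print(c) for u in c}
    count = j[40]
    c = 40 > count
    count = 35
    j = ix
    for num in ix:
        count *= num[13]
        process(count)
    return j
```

for u in c:

Transformed code:
def work(j):
    ix = set()
    for u in c:
        ix.add(c[j] // print(c))
    count = j[40]
    c = 40 > count
    count = 35
    j = ix
    for num in ix:
        count = count * num[13]
        process(count)
    return j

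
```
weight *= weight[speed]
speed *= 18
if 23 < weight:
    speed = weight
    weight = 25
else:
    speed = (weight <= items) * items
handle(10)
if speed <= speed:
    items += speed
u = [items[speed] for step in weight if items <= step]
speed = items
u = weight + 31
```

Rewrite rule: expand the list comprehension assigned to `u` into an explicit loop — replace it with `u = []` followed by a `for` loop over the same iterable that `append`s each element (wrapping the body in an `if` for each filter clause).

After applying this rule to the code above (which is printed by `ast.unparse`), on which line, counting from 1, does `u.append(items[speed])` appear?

Transformed code:
weight *= weight[speed]
speed *= 18
if 23 < weight:
    speed = weight
    weight = 25
else:
    speed = (weight <= items) * items
handle(10)
if speed <= speed:
    items += speed
u = []
for step in weight:
    if items <= step:
        u.append(items[speed])
speed = items
u = weight + 31

14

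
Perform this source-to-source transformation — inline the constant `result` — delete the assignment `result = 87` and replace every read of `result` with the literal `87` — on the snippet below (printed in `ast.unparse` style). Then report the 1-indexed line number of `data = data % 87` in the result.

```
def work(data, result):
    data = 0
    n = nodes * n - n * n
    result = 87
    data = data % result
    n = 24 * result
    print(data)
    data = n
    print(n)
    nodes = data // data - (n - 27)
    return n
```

Transformed code:
def work(data, result):
    data = 0
    n = nodes * n - n * n
    data = data % 87
    n = 24 * 87
    print(data)
    data = n
    print(n)
    nodes = data // data - (n - 27)
    return n

4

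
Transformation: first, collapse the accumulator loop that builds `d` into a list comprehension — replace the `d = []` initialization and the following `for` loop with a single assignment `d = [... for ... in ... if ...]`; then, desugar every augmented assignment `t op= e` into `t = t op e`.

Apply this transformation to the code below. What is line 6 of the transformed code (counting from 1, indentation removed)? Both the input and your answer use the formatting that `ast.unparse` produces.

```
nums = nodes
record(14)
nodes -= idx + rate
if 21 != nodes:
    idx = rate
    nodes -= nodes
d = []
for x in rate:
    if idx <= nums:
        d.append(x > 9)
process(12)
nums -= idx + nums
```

nodes = nodes - nodes

Transformed code:
nums = nodes
record(14)
nodes = nodes - (idx + rate)
if 21 != nodes:
    idx = rate
    nodes = nodes - nodes
d = [x > 9 for x in rate if idx <= nums]
process(12)
nums = nums - (idx + nums)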